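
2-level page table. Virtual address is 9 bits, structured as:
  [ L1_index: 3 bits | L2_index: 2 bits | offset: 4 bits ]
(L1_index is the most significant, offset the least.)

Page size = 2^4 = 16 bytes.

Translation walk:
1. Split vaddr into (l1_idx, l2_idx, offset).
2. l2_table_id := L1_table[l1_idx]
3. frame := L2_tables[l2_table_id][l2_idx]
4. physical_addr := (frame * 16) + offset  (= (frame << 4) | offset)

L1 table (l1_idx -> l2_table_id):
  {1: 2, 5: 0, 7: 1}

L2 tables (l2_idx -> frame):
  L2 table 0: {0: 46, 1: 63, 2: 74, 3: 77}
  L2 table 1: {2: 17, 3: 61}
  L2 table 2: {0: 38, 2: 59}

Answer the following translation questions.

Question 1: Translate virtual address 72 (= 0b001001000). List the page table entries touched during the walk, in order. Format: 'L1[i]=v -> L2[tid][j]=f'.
Answer: L1[1]=2 -> L2[2][0]=38

Derivation:
vaddr = 72 = 0b001001000
Split: l1_idx=1, l2_idx=0, offset=8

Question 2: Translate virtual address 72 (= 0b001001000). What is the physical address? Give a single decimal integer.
vaddr = 72 = 0b001001000
Split: l1_idx=1, l2_idx=0, offset=8
L1[1] = 2
L2[2][0] = 38
paddr = 38 * 16 + 8 = 616

Answer: 616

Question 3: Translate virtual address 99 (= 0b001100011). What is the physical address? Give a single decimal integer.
Answer: 947

Derivation:
vaddr = 99 = 0b001100011
Split: l1_idx=1, l2_idx=2, offset=3
L1[1] = 2
L2[2][2] = 59
paddr = 59 * 16 + 3 = 947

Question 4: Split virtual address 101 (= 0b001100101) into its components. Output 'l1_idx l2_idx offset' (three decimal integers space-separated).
Answer: 1 2 5

Derivation:
vaddr = 101 = 0b001100101
  top 3 bits -> l1_idx = 1
  next 2 bits -> l2_idx = 2
  bottom 4 bits -> offset = 5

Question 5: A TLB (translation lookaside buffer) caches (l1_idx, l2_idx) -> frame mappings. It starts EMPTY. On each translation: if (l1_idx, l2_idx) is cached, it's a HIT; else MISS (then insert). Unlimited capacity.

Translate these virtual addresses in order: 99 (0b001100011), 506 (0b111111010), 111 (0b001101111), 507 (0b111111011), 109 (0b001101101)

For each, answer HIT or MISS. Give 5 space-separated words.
Answer: MISS MISS HIT HIT HIT

Derivation:
vaddr=99: (1,2) not in TLB -> MISS, insert
vaddr=506: (7,3) not in TLB -> MISS, insert
vaddr=111: (1,2) in TLB -> HIT
vaddr=507: (7,3) in TLB -> HIT
vaddr=109: (1,2) in TLB -> HIT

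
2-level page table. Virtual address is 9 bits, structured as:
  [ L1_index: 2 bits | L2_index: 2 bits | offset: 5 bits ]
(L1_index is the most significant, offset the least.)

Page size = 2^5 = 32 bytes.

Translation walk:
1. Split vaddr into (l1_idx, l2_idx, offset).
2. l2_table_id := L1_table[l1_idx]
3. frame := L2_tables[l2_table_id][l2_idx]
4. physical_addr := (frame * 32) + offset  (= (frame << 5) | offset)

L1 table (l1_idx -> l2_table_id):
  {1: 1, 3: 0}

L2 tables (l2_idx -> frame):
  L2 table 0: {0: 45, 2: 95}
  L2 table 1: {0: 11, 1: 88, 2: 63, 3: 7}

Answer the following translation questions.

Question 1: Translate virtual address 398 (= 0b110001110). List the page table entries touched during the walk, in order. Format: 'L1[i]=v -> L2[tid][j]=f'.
vaddr = 398 = 0b110001110
Split: l1_idx=3, l2_idx=0, offset=14

Answer: L1[3]=0 -> L2[0][0]=45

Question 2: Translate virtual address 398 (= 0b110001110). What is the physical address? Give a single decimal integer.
vaddr = 398 = 0b110001110
Split: l1_idx=3, l2_idx=0, offset=14
L1[3] = 0
L2[0][0] = 45
paddr = 45 * 32 + 14 = 1454

Answer: 1454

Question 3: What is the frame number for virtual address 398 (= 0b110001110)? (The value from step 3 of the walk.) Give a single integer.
vaddr = 398: l1_idx=3, l2_idx=0
L1[3] = 0; L2[0][0] = 45

Answer: 45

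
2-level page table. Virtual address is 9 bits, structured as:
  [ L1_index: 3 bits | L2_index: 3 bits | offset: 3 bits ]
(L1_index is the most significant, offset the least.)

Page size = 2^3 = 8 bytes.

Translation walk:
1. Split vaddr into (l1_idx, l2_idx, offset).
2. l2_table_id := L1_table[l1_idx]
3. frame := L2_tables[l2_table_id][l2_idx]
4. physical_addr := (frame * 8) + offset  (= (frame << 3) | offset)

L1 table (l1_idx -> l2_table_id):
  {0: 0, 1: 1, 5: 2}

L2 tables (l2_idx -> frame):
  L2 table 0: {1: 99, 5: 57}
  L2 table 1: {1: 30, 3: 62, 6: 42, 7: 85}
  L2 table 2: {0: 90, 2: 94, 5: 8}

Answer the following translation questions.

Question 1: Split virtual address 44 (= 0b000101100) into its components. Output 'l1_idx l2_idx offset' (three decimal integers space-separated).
vaddr = 44 = 0b000101100
  top 3 bits -> l1_idx = 0
  next 3 bits -> l2_idx = 5
  bottom 3 bits -> offset = 4

Answer: 0 5 4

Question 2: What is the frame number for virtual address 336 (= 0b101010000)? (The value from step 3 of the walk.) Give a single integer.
Answer: 94

Derivation:
vaddr = 336: l1_idx=5, l2_idx=2
L1[5] = 2; L2[2][2] = 94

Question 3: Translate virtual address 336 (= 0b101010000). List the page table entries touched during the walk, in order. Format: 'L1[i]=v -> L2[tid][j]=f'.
Answer: L1[5]=2 -> L2[2][2]=94

Derivation:
vaddr = 336 = 0b101010000
Split: l1_idx=5, l2_idx=2, offset=0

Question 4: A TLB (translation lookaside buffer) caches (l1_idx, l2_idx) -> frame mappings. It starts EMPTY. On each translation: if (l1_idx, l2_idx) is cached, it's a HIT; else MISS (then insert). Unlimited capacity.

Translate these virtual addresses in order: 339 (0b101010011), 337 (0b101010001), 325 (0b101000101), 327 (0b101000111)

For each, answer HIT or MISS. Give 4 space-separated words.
vaddr=339: (5,2) not in TLB -> MISS, insert
vaddr=337: (5,2) in TLB -> HIT
vaddr=325: (5,0) not in TLB -> MISS, insert
vaddr=327: (5,0) in TLB -> HIT

Answer: MISS HIT MISS HIT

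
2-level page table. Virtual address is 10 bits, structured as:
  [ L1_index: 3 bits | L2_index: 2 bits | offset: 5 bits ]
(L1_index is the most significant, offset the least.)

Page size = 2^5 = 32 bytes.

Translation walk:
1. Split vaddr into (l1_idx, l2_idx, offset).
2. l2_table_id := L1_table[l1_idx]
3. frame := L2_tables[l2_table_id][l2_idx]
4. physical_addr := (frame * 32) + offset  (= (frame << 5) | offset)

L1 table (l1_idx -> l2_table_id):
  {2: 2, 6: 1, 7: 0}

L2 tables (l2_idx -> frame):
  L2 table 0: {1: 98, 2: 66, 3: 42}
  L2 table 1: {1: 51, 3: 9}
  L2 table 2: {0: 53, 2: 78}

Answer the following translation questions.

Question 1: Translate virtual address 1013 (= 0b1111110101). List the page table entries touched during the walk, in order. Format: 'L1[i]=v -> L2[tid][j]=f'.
vaddr = 1013 = 0b1111110101
Split: l1_idx=7, l2_idx=3, offset=21

Answer: L1[7]=0 -> L2[0][3]=42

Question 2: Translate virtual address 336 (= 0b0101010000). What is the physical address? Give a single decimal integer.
Answer: 2512

Derivation:
vaddr = 336 = 0b0101010000
Split: l1_idx=2, l2_idx=2, offset=16
L1[2] = 2
L2[2][2] = 78
paddr = 78 * 32 + 16 = 2512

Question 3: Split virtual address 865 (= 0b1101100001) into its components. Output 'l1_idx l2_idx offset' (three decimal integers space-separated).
vaddr = 865 = 0b1101100001
  top 3 bits -> l1_idx = 6
  next 2 bits -> l2_idx = 3
  bottom 5 bits -> offset = 1

Answer: 6 3 1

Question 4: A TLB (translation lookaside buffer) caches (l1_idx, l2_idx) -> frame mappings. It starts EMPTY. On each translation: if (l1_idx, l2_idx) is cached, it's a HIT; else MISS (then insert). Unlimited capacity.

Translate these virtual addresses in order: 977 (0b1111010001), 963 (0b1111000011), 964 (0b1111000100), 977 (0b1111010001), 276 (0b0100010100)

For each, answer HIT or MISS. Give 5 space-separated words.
vaddr=977: (7,2) not in TLB -> MISS, insert
vaddr=963: (7,2) in TLB -> HIT
vaddr=964: (7,2) in TLB -> HIT
vaddr=977: (7,2) in TLB -> HIT
vaddr=276: (2,0) not in TLB -> MISS, insert

Answer: MISS HIT HIT HIT MISS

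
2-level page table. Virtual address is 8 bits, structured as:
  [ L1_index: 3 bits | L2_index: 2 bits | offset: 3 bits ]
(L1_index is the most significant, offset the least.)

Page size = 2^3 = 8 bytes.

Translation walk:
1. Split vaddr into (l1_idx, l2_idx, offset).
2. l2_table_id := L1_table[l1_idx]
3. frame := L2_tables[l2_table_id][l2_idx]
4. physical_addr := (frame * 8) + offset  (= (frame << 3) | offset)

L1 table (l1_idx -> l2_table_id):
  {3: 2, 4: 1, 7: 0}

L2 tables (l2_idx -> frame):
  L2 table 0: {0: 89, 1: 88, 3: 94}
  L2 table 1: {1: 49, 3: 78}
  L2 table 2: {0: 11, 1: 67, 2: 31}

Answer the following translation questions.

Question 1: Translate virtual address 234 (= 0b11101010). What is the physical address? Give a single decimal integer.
vaddr = 234 = 0b11101010
Split: l1_idx=7, l2_idx=1, offset=2
L1[7] = 0
L2[0][1] = 88
paddr = 88 * 8 + 2 = 706

Answer: 706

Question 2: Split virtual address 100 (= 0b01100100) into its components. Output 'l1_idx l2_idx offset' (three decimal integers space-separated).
vaddr = 100 = 0b01100100
  top 3 bits -> l1_idx = 3
  next 2 bits -> l2_idx = 0
  bottom 3 bits -> offset = 4

Answer: 3 0 4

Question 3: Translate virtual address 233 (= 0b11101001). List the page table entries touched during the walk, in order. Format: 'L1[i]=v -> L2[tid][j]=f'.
vaddr = 233 = 0b11101001
Split: l1_idx=7, l2_idx=1, offset=1

Answer: L1[7]=0 -> L2[0][1]=88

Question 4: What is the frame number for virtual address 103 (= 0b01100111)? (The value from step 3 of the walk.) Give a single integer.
Answer: 11

Derivation:
vaddr = 103: l1_idx=3, l2_idx=0
L1[3] = 2; L2[2][0] = 11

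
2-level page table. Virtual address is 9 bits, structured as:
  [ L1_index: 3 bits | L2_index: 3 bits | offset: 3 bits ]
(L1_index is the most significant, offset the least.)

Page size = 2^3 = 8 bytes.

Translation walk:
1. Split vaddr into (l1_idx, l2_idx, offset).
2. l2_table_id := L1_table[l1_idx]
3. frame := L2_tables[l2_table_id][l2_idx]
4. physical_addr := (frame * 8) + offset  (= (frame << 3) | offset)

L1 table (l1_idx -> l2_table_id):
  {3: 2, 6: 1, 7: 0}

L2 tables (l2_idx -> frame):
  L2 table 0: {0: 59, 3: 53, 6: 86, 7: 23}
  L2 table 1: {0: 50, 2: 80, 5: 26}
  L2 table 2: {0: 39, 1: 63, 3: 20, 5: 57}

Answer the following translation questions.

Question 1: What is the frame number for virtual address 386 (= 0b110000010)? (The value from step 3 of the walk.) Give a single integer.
Answer: 50

Derivation:
vaddr = 386: l1_idx=6, l2_idx=0
L1[6] = 1; L2[1][0] = 50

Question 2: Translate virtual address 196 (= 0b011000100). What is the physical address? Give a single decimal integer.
Answer: 316

Derivation:
vaddr = 196 = 0b011000100
Split: l1_idx=3, l2_idx=0, offset=4
L1[3] = 2
L2[2][0] = 39
paddr = 39 * 8 + 4 = 316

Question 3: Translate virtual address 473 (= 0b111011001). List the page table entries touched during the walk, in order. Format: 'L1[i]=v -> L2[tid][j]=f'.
vaddr = 473 = 0b111011001
Split: l1_idx=7, l2_idx=3, offset=1

Answer: L1[7]=0 -> L2[0][3]=53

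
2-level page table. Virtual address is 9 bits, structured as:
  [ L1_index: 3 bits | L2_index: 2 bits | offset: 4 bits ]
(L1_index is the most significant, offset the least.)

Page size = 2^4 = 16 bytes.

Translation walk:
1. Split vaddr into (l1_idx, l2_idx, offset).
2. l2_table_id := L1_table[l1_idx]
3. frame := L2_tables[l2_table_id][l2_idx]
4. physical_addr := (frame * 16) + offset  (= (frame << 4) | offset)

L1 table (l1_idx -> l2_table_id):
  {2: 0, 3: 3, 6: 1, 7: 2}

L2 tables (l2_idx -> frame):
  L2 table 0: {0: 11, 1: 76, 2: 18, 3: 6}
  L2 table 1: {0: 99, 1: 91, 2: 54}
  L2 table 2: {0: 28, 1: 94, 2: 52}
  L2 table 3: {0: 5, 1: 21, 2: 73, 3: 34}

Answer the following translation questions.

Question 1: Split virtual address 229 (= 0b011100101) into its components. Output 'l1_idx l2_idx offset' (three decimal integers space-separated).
vaddr = 229 = 0b011100101
  top 3 bits -> l1_idx = 3
  next 2 bits -> l2_idx = 2
  bottom 4 bits -> offset = 5

Answer: 3 2 5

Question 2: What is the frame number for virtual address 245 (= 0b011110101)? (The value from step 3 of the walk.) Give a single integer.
Answer: 34

Derivation:
vaddr = 245: l1_idx=3, l2_idx=3
L1[3] = 3; L2[3][3] = 34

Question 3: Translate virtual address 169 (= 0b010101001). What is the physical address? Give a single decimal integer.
vaddr = 169 = 0b010101001
Split: l1_idx=2, l2_idx=2, offset=9
L1[2] = 0
L2[0][2] = 18
paddr = 18 * 16 + 9 = 297

Answer: 297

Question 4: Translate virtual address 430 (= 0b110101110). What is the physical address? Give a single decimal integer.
vaddr = 430 = 0b110101110
Split: l1_idx=6, l2_idx=2, offset=14
L1[6] = 1
L2[1][2] = 54
paddr = 54 * 16 + 14 = 878

Answer: 878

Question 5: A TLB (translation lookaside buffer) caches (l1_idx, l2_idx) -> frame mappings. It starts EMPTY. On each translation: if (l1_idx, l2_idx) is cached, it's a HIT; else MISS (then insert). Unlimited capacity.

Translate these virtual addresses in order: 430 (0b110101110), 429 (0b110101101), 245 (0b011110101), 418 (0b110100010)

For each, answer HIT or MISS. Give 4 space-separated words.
vaddr=430: (6,2) not in TLB -> MISS, insert
vaddr=429: (6,2) in TLB -> HIT
vaddr=245: (3,3) not in TLB -> MISS, insert
vaddr=418: (6,2) in TLB -> HIT

Answer: MISS HIT MISS HIT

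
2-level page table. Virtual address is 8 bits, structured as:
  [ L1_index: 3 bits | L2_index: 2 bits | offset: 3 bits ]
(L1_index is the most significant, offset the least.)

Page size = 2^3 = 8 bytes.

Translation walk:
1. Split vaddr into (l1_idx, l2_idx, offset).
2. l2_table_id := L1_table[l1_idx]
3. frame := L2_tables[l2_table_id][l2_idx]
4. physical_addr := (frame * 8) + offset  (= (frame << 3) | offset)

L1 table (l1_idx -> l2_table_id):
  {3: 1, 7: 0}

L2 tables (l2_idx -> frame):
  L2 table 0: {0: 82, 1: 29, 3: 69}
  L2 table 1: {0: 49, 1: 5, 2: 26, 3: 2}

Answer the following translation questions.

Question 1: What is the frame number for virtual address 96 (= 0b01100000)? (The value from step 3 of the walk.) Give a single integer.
Answer: 49

Derivation:
vaddr = 96: l1_idx=3, l2_idx=0
L1[3] = 1; L2[1][0] = 49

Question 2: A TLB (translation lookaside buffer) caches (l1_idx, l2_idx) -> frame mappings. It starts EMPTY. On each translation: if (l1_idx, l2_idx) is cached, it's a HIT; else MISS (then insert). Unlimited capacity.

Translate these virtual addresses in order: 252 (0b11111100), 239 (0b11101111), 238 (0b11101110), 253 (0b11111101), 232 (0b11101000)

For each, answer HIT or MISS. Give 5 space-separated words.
vaddr=252: (7,3) not in TLB -> MISS, insert
vaddr=239: (7,1) not in TLB -> MISS, insert
vaddr=238: (7,1) in TLB -> HIT
vaddr=253: (7,3) in TLB -> HIT
vaddr=232: (7,1) in TLB -> HIT

Answer: MISS MISS HIT HIT HIT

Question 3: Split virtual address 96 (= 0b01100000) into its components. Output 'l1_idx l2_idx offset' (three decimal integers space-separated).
Answer: 3 0 0

Derivation:
vaddr = 96 = 0b01100000
  top 3 bits -> l1_idx = 3
  next 2 bits -> l2_idx = 0
  bottom 3 bits -> offset = 0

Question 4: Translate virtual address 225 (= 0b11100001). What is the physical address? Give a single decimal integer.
Answer: 657

Derivation:
vaddr = 225 = 0b11100001
Split: l1_idx=7, l2_idx=0, offset=1
L1[7] = 0
L2[0][0] = 82
paddr = 82 * 8 + 1 = 657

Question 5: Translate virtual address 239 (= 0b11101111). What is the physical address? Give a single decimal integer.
vaddr = 239 = 0b11101111
Split: l1_idx=7, l2_idx=1, offset=7
L1[7] = 0
L2[0][1] = 29
paddr = 29 * 8 + 7 = 239

Answer: 239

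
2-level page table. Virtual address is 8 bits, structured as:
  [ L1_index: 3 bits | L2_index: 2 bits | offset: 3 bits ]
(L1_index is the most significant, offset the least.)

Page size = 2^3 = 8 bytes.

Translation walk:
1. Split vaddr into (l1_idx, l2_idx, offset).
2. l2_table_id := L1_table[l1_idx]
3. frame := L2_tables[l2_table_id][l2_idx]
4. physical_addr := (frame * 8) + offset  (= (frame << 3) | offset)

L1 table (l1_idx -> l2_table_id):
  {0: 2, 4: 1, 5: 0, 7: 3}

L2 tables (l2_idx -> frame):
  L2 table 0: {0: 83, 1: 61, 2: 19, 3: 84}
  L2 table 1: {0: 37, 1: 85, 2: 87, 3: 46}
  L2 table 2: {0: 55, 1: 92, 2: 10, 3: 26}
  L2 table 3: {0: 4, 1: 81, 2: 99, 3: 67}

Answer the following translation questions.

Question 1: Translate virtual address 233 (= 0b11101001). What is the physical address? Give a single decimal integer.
Answer: 649

Derivation:
vaddr = 233 = 0b11101001
Split: l1_idx=7, l2_idx=1, offset=1
L1[7] = 3
L2[3][1] = 81
paddr = 81 * 8 + 1 = 649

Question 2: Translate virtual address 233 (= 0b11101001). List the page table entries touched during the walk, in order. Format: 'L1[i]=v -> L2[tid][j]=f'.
vaddr = 233 = 0b11101001
Split: l1_idx=7, l2_idx=1, offset=1

Answer: L1[7]=3 -> L2[3][1]=81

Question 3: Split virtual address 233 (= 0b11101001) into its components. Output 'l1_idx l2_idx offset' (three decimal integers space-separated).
vaddr = 233 = 0b11101001
  top 3 bits -> l1_idx = 7
  next 2 bits -> l2_idx = 1
  bottom 3 bits -> offset = 1

Answer: 7 1 1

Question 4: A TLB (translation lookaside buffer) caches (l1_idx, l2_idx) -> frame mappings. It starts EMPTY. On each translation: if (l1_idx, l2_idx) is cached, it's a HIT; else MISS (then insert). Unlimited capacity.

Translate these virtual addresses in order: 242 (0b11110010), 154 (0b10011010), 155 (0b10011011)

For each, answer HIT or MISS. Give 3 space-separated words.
vaddr=242: (7,2) not in TLB -> MISS, insert
vaddr=154: (4,3) not in TLB -> MISS, insert
vaddr=155: (4,3) in TLB -> HIT

Answer: MISS MISS HIT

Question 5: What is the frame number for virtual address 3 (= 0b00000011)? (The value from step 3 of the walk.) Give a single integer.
vaddr = 3: l1_idx=0, l2_idx=0
L1[0] = 2; L2[2][0] = 55

Answer: 55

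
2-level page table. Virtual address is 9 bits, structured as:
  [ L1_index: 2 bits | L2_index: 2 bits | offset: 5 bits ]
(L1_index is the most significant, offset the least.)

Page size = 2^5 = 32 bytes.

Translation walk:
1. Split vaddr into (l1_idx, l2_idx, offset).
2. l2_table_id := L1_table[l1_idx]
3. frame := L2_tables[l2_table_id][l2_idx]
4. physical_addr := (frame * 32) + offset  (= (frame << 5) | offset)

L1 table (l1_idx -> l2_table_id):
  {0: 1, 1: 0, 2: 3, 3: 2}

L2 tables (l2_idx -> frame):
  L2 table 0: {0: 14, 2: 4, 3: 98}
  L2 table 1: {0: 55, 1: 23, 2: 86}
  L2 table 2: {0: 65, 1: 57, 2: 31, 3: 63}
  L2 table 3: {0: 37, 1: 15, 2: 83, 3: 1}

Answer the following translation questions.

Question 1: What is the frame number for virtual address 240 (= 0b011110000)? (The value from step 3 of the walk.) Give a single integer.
vaddr = 240: l1_idx=1, l2_idx=3
L1[1] = 0; L2[0][3] = 98

Answer: 98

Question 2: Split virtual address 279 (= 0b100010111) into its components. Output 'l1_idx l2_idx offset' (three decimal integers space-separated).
vaddr = 279 = 0b100010111
  top 2 bits -> l1_idx = 2
  next 2 bits -> l2_idx = 0
  bottom 5 bits -> offset = 23

Answer: 2 0 23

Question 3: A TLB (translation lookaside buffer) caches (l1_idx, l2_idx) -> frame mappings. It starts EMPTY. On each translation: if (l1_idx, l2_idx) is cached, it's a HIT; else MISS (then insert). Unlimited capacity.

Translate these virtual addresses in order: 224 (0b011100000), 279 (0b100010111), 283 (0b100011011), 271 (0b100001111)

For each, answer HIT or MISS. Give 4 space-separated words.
vaddr=224: (1,3) not in TLB -> MISS, insert
vaddr=279: (2,0) not in TLB -> MISS, insert
vaddr=283: (2,0) in TLB -> HIT
vaddr=271: (2,0) in TLB -> HIT

Answer: MISS MISS HIT HIT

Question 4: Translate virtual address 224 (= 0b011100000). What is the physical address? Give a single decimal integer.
vaddr = 224 = 0b011100000
Split: l1_idx=1, l2_idx=3, offset=0
L1[1] = 0
L2[0][3] = 98
paddr = 98 * 32 + 0 = 3136

Answer: 3136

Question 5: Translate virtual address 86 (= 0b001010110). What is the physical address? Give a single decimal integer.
Answer: 2774

Derivation:
vaddr = 86 = 0b001010110
Split: l1_idx=0, l2_idx=2, offset=22
L1[0] = 1
L2[1][2] = 86
paddr = 86 * 32 + 22 = 2774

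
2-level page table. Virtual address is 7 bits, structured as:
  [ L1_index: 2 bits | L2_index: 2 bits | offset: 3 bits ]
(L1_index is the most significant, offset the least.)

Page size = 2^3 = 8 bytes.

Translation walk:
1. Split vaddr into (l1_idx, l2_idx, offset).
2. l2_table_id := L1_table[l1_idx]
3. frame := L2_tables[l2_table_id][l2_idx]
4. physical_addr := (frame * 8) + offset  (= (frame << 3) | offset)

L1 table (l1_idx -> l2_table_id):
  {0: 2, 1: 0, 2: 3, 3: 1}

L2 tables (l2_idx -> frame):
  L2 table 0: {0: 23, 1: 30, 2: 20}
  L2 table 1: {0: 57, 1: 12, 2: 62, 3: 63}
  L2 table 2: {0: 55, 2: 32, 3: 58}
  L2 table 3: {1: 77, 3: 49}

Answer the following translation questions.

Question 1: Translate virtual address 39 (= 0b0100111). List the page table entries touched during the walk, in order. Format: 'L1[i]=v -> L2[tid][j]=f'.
Answer: L1[1]=0 -> L2[0][0]=23

Derivation:
vaddr = 39 = 0b0100111
Split: l1_idx=1, l2_idx=0, offset=7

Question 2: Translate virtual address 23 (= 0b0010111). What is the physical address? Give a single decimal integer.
vaddr = 23 = 0b0010111
Split: l1_idx=0, l2_idx=2, offset=7
L1[0] = 2
L2[2][2] = 32
paddr = 32 * 8 + 7 = 263

Answer: 263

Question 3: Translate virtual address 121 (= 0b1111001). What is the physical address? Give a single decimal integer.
Answer: 505

Derivation:
vaddr = 121 = 0b1111001
Split: l1_idx=3, l2_idx=3, offset=1
L1[3] = 1
L2[1][3] = 63
paddr = 63 * 8 + 1 = 505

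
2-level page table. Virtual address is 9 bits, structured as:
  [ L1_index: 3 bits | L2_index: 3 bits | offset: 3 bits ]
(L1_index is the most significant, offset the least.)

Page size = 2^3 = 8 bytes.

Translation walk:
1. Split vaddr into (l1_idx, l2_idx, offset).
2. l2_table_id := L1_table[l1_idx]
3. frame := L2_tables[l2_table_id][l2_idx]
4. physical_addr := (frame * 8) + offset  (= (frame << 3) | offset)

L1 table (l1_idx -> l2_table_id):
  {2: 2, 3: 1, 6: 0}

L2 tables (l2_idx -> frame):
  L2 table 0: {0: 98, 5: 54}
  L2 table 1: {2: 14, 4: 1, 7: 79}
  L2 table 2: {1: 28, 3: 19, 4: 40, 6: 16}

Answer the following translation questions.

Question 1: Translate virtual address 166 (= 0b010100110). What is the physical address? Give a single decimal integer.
vaddr = 166 = 0b010100110
Split: l1_idx=2, l2_idx=4, offset=6
L1[2] = 2
L2[2][4] = 40
paddr = 40 * 8 + 6 = 326

Answer: 326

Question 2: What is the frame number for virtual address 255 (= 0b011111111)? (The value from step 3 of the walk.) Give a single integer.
vaddr = 255: l1_idx=3, l2_idx=7
L1[3] = 1; L2[1][7] = 79

Answer: 79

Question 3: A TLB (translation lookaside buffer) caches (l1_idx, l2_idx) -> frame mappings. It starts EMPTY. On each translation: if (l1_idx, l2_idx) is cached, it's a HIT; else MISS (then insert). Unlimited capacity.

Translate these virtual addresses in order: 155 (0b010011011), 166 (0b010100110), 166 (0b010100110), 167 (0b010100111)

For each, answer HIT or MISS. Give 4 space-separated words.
Answer: MISS MISS HIT HIT

Derivation:
vaddr=155: (2,3) not in TLB -> MISS, insert
vaddr=166: (2,4) not in TLB -> MISS, insert
vaddr=166: (2,4) in TLB -> HIT
vaddr=167: (2,4) in TLB -> HIT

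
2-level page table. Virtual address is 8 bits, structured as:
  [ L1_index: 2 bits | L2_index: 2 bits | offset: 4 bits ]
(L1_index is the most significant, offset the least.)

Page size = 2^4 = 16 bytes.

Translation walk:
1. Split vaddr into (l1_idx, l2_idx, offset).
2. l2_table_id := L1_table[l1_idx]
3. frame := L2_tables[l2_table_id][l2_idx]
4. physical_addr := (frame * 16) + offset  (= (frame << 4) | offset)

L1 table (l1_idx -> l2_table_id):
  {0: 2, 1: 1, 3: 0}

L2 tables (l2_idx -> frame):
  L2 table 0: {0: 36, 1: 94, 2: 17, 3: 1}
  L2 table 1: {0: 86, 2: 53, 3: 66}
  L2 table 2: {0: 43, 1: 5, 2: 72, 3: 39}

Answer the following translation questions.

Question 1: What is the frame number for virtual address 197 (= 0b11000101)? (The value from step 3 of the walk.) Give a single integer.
Answer: 36

Derivation:
vaddr = 197: l1_idx=3, l2_idx=0
L1[3] = 0; L2[0][0] = 36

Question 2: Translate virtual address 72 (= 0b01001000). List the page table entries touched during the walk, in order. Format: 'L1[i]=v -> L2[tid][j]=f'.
Answer: L1[1]=1 -> L2[1][0]=86

Derivation:
vaddr = 72 = 0b01001000
Split: l1_idx=1, l2_idx=0, offset=8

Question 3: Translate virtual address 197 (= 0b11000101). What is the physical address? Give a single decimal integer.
Answer: 581

Derivation:
vaddr = 197 = 0b11000101
Split: l1_idx=3, l2_idx=0, offset=5
L1[3] = 0
L2[0][0] = 36
paddr = 36 * 16 + 5 = 581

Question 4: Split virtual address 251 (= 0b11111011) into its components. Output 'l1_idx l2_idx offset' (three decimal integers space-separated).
Answer: 3 3 11

Derivation:
vaddr = 251 = 0b11111011
  top 2 bits -> l1_idx = 3
  next 2 bits -> l2_idx = 3
  bottom 4 bits -> offset = 11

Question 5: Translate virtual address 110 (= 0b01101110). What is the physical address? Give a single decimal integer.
Answer: 862

Derivation:
vaddr = 110 = 0b01101110
Split: l1_idx=1, l2_idx=2, offset=14
L1[1] = 1
L2[1][2] = 53
paddr = 53 * 16 + 14 = 862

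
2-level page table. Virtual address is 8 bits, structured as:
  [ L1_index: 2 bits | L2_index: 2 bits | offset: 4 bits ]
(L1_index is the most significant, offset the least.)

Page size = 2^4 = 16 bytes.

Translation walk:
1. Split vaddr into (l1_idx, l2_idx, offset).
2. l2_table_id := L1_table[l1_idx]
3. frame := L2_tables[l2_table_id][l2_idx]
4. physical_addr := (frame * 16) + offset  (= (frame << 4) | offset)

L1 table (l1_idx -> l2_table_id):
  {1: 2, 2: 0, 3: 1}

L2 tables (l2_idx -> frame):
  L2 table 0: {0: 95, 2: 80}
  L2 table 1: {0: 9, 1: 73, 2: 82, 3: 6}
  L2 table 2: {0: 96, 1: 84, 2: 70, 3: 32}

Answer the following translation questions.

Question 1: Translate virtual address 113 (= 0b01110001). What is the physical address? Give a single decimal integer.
Answer: 513

Derivation:
vaddr = 113 = 0b01110001
Split: l1_idx=1, l2_idx=3, offset=1
L1[1] = 2
L2[2][3] = 32
paddr = 32 * 16 + 1 = 513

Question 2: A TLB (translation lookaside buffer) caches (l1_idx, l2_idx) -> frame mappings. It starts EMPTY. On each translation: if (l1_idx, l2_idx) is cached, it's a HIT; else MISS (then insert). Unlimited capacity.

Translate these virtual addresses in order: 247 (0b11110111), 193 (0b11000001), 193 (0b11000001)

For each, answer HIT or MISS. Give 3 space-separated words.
vaddr=247: (3,3) not in TLB -> MISS, insert
vaddr=193: (3,0) not in TLB -> MISS, insert
vaddr=193: (3,0) in TLB -> HIT

Answer: MISS MISS HIT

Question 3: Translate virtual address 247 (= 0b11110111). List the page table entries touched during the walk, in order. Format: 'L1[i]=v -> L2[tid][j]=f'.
Answer: L1[3]=1 -> L2[1][3]=6

Derivation:
vaddr = 247 = 0b11110111
Split: l1_idx=3, l2_idx=3, offset=7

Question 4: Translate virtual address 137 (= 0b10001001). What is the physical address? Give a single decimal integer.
Answer: 1529

Derivation:
vaddr = 137 = 0b10001001
Split: l1_idx=2, l2_idx=0, offset=9
L1[2] = 0
L2[0][0] = 95
paddr = 95 * 16 + 9 = 1529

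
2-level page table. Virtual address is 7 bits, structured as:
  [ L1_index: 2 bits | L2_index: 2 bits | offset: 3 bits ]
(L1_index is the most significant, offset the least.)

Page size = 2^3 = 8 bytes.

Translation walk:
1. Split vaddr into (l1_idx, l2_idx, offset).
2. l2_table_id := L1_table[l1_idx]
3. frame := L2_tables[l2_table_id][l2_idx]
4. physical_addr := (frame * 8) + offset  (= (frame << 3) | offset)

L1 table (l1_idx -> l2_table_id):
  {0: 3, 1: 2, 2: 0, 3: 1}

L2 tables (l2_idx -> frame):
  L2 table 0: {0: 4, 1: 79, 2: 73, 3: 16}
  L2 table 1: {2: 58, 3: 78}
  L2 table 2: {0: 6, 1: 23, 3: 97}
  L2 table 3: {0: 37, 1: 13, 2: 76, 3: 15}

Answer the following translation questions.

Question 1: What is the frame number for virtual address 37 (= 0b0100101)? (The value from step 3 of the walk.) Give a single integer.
Answer: 6

Derivation:
vaddr = 37: l1_idx=1, l2_idx=0
L1[1] = 2; L2[2][0] = 6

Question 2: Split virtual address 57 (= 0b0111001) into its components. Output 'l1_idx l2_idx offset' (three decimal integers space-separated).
vaddr = 57 = 0b0111001
  top 2 bits -> l1_idx = 1
  next 2 bits -> l2_idx = 3
  bottom 3 bits -> offset = 1

Answer: 1 3 1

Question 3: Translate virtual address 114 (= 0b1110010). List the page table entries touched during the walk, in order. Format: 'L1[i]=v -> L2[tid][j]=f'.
vaddr = 114 = 0b1110010
Split: l1_idx=3, l2_idx=2, offset=2

Answer: L1[3]=1 -> L2[1][2]=58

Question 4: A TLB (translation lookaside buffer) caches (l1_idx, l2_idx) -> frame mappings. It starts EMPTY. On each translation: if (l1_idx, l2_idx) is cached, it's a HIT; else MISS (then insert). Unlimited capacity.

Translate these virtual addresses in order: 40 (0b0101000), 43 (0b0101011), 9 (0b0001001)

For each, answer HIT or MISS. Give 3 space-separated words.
vaddr=40: (1,1) not in TLB -> MISS, insert
vaddr=43: (1,1) in TLB -> HIT
vaddr=9: (0,1) not in TLB -> MISS, insert

Answer: MISS HIT MISS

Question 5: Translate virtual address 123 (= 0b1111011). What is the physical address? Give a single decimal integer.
vaddr = 123 = 0b1111011
Split: l1_idx=3, l2_idx=3, offset=3
L1[3] = 1
L2[1][3] = 78
paddr = 78 * 8 + 3 = 627

Answer: 627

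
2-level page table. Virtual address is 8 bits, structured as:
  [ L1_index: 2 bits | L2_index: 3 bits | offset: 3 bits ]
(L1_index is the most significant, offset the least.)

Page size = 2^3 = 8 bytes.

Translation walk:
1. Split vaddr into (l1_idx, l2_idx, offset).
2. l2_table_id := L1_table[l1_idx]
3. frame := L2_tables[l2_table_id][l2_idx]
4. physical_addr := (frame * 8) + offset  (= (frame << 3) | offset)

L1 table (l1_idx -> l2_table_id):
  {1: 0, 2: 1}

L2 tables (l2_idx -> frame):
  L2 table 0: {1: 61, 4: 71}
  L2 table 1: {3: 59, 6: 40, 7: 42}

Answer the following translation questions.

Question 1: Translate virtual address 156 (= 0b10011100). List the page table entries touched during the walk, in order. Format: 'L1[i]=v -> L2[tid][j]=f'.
vaddr = 156 = 0b10011100
Split: l1_idx=2, l2_idx=3, offset=4

Answer: L1[2]=1 -> L2[1][3]=59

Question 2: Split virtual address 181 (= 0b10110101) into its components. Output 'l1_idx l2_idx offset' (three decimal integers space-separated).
vaddr = 181 = 0b10110101
  top 2 bits -> l1_idx = 2
  next 3 bits -> l2_idx = 6
  bottom 3 bits -> offset = 5

Answer: 2 6 5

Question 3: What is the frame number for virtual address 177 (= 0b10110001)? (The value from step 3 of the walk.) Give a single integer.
vaddr = 177: l1_idx=2, l2_idx=6
L1[2] = 1; L2[1][6] = 40

Answer: 40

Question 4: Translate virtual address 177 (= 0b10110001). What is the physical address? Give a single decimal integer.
Answer: 321

Derivation:
vaddr = 177 = 0b10110001
Split: l1_idx=2, l2_idx=6, offset=1
L1[2] = 1
L2[1][6] = 40
paddr = 40 * 8 + 1 = 321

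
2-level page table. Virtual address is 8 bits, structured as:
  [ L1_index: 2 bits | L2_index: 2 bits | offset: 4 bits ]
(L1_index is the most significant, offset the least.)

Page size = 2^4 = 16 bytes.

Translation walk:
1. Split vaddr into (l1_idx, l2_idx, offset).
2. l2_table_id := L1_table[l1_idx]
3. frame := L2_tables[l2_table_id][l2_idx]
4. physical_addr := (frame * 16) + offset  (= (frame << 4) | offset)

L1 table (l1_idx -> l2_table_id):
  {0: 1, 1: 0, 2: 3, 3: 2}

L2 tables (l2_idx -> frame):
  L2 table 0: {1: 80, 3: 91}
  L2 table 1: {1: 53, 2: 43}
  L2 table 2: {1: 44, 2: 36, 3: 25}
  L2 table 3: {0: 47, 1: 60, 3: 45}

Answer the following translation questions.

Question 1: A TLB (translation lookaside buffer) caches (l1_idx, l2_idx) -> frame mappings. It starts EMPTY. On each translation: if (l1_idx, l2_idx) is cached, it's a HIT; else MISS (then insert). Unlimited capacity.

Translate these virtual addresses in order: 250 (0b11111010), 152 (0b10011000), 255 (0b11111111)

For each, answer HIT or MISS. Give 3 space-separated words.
Answer: MISS MISS HIT

Derivation:
vaddr=250: (3,3) not in TLB -> MISS, insert
vaddr=152: (2,1) not in TLB -> MISS, insert
vaddr=255: (3,3) in TLB -> HIT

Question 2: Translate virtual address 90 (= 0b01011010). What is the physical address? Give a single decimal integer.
vaddr = 90 = 0b01011010
Split: l1_idx=1, l2_idx=1, offset=10
L1[1] = 0
L2[0][1] = 80
paddr = 80 * 16 + 10 = 1290

Answer: 1290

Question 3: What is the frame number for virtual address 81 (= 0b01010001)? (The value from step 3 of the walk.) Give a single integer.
Answer: 80

Derivation:
vaddr = 81: l1_idx=1, l2_idx=1
L1[1] = 0; L2[0][1] = 80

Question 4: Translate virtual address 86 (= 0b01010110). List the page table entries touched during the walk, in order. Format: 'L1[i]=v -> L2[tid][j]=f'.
vaddr = 86 = 0b01010110
Split: l1_idx=1, l2_idx=1, offset=6

Answer: L1[1]=0 -> L2[0][1]=80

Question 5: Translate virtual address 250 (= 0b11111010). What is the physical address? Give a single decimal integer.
Answer: 410

Derivation:
vaddr = 250 = 0b11111010
Split: l1_idx=3, l2_idx=3, offset=10
L1[3] = 2
L2[2][3] = 25
paddr = 25 * 16 + 10 = 410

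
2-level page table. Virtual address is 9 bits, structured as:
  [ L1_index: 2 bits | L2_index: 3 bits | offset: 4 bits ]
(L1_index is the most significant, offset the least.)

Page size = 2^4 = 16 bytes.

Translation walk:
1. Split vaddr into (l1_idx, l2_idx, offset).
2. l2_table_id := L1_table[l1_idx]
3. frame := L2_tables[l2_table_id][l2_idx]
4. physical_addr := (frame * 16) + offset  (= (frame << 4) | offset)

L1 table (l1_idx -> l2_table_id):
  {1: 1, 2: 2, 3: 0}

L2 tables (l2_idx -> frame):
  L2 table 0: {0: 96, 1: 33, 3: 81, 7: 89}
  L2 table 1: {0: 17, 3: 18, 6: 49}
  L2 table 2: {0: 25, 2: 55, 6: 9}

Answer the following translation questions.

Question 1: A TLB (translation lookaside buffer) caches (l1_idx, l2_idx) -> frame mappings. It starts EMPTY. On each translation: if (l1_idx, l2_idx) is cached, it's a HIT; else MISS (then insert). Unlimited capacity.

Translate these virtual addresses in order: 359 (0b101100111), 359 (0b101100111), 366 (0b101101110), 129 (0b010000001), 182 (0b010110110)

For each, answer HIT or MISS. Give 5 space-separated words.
vaddr=359: (2,6) not in TLB -> MISS, insert
vaddr=359: (2,6) in TLB -> HIT
vaddr=366: (2,6) in TLB -> HIT
vaddr=129: (1,0) not in TLB -> MISS, insert
vaddr=182: (1,3) not in TLB -> MISS, insert

Answer: MISS HIT HIT MISS MISS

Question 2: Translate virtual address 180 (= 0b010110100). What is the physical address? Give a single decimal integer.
Answer: 292

Derivation:
vaddr = 180 = 0b010110100
Split: l1_idx=1, l2_idx=3, offset=4
L1[1] = 1
L2[1][3] = 18
paddr = 18 * 16 + 4 = 292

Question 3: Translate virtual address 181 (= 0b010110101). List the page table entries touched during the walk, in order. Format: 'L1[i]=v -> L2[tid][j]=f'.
vaddr = 181 = 0b010110101
Split: l1_idx=1, l2_idx=3, offset=5

Answer: L1[1]=1 -> L2[1][3]=18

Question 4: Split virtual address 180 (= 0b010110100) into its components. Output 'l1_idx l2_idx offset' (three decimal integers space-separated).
Answer: 1 3 4

Derivation:
vaddr = 180 = 0b010110100
  top 2 bits -> l1_idx = 1
  next 3 bits -> l2_idx = 3
  bottom 4 bits -> offset = 4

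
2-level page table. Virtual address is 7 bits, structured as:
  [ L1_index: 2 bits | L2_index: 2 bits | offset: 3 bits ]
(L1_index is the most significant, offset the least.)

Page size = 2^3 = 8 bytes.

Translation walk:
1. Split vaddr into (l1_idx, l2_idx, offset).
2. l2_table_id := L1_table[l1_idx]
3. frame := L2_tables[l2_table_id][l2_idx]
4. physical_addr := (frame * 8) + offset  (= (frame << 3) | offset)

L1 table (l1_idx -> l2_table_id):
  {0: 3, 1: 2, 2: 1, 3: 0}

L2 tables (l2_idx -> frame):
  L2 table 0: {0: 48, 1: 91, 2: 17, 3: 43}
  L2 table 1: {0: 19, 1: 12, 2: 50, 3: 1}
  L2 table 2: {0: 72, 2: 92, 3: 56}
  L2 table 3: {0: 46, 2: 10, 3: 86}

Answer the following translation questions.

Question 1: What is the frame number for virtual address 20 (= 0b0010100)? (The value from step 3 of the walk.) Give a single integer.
vaddr = 20: l1_idx=0, l2_idx=2
L1[0] = 3; L2[3][2] = 10

Answer: 10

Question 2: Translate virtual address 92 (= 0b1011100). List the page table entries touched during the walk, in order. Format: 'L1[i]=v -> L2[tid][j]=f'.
vaddr = 92 = 0b1011100
Split: l1_idx=2, l2_idx=3, offset=4

Answer: L1[2]=1 -> L2[1][3]=1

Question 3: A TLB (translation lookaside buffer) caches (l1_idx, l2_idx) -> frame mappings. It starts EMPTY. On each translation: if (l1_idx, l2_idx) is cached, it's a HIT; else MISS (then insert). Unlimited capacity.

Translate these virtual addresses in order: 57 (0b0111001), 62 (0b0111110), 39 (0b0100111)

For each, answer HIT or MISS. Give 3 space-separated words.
Answer: MISS HIT MISS

Derivation:
vaddr=57: (1,3) not in TLB -> MISS, insert
vaddr=62: (1,3) in TLB -> HIT
vaddr=39: (1,0) not in TLB -> MISS, insert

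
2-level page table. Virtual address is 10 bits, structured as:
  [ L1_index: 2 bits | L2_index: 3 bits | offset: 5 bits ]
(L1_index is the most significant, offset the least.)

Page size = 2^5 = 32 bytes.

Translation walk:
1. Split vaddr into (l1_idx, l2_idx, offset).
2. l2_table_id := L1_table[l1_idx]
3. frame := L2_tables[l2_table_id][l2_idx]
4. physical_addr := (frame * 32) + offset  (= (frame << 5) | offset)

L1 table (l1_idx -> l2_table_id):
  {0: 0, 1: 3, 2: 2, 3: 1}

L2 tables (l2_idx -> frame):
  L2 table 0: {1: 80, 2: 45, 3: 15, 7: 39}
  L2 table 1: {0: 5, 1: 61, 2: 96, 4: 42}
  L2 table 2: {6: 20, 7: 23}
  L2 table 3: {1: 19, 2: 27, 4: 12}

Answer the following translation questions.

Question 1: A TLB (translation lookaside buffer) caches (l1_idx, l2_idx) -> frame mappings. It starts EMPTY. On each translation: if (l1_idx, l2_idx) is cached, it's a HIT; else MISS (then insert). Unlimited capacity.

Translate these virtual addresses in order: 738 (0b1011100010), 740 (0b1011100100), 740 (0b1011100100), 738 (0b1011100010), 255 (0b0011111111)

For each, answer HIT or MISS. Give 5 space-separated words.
Answer: MISS HIT HIT HIT MISS

Derivation:
vaddr=738: (2,7) not in TLB -> MISS, insert
vaddr=740: (2,7) in TLB -> HIT
vaddr=740: (2,7) in TLB -> HIT
vaddr=738: (2,7) in TLB -> HIT
vaddr=255: (0,7) not in TLB -> MISS, insert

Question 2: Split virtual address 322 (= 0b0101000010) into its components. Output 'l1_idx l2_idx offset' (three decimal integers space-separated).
Answer: 1 2 2

Derivation:
vaddr = 322 = 0b0101000010
  top 2 bits -> l1_idx = 1
  next 3 bits -> l2_idx = 2
  bottom 5 bits -> offset = 2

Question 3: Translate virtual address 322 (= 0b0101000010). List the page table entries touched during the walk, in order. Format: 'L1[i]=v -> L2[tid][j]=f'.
Answer: L1[1]=3 -> L2[3][2]=27

Derivation:
vaddr = 322 = 0b0101000010
Split: l1_idx=1, l2_idx=2, offset=2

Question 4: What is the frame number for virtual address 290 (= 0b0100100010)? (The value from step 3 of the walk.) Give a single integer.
Answer: 19

Derivation:
vaddr = 290: l1_idx=1, l2_idx=1
L1[1] = 3; L2[3][1] = 19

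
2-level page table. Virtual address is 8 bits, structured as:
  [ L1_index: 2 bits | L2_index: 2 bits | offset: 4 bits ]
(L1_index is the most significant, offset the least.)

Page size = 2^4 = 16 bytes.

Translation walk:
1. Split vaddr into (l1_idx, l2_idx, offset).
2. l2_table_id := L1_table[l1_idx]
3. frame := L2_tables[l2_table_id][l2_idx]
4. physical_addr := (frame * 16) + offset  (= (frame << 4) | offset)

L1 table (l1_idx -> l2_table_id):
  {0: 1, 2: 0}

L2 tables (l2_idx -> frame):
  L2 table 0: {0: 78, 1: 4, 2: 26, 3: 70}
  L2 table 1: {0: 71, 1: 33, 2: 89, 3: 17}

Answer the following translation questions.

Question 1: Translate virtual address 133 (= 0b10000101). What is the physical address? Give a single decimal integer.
vaddr = 133 = 0b10000101
Split: l1_idx=2, l2_idx=0, offset=5
L1[2] = 0
L2[0][0] = 78
paddr = 78 * 16 + 5 = 1253

Answer: 1253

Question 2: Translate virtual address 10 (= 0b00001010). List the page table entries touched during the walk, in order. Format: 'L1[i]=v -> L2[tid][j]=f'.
Answer: L1[0]=1 -> L2[1][0]=71

Derivation:
vaddr = 10 = 0b00001010
Split: l1_idx=0, l2_idx=0, offset=10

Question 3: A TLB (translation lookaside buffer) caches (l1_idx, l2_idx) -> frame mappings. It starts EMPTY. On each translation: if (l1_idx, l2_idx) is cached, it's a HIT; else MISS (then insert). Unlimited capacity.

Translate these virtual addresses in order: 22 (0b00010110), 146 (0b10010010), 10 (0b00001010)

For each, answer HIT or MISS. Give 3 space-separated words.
vaddr=22: (0,1) not in TLB -> MISS, insert
vaddr=146: (2,1) not in TLB -> MISS, insert
vaddr=10: (0,0) not in TLB -> MISS, insert

Answer: MISS MISS MISS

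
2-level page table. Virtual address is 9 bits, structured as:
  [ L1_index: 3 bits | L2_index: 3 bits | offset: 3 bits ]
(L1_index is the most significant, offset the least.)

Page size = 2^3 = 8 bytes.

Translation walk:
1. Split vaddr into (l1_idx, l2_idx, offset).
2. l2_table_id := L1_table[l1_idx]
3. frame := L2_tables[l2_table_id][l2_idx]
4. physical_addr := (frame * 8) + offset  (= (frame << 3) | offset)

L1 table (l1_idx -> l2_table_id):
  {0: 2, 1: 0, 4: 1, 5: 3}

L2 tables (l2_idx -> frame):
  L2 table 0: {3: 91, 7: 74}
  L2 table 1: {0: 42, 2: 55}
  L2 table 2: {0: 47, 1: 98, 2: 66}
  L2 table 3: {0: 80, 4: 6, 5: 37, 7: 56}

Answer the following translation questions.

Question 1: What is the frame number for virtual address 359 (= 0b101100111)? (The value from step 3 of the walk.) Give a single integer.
vaddr = 359: l1_idx=5, l2_idx=4
L1[5] = 3; L2[3][4] = 6

Answer: 6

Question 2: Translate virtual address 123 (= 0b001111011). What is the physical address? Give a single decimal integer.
Answer: 595

Derivation:
vaddr = 123 = 0b001111011
Split: l1_idx=1, l2_idx=7, offset=3
L1[1] = 0
L2[0][7] = 74
paddr = 74 * 8 + 3 = 595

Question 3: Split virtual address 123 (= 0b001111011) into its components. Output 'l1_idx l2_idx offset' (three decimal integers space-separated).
vaddr = 123 = 0b001111011
  top 3 bits -> l1_idx = 1
  next 3 bits -> l2_idx = 7
  bottom 3 bits -> offset = 3

Answer: 1 7 3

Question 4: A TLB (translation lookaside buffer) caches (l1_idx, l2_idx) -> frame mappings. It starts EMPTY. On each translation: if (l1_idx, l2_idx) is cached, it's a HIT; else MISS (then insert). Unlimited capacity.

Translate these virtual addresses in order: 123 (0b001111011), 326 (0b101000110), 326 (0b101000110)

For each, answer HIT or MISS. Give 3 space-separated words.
Answer: MISS MISS HIT

Derivation:
vaddr=123: (1,7) not in TLB -> MISS, insert
vaddr=326: (5,0) not in TLB -> MISS, insert
vaddr=326: (5,0) in TLB -> HIT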